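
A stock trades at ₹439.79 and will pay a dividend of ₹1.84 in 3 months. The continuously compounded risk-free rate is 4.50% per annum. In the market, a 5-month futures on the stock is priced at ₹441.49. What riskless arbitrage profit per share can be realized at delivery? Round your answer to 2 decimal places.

₹4.77 per share

PV(dividends) I = 1.84·e^(−0.0450·3/12) = 1.8194
Fair futures F* = (S − I)·e^(rT) = (439.79 − 1.8194)·e^0.018750 = 437.9706 × 1.018927 = 446.2601
Market ₹441.49 < fair 446.2601: forward underpriced → reverse cash-and-carry (short the stock, invest proceeds at r, pay the dividends, go long the forward).
Profit at T = |F_mkt − F*| = |441.49 − 446.2601| = ₹4.77 per share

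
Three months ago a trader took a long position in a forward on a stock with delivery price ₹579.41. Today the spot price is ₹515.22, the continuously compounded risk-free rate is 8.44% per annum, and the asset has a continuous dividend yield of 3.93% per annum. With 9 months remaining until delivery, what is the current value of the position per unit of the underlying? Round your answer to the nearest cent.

Current fair forward for the remaining 9 months: F = S·e^((r − q)·T), (r − q) = 0.0844 − 0.0393 = 0.0451
F = 515.22 · e^(0.0451 × 9/12) = 515.22 × 1.034404 = 532.9456
Value of long forward = (F − K)·e^(−rT) = (532.9456 − 579.41) · e^(−0.0844·9/12)
= -46.4644 × 0.938662 = -43.61

-₹43.61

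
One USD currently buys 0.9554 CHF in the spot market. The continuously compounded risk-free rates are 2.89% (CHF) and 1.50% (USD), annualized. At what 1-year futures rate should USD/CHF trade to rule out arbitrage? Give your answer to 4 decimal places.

0.9688

F = S·e^((r_CHF − r_USD)T) = 0.9554 · e^((0.0289 − 0.0150) × 12/12)
= 0.9554 · e^0.013900 = 0.9554 × 1.013997
F = 0.9688 CHF per USD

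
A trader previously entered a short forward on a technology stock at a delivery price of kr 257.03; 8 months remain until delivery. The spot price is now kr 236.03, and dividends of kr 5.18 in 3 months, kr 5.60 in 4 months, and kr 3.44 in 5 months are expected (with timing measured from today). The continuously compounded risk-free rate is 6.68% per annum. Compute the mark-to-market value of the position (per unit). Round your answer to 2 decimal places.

PV(remaining dividends) I = 5.18·e^(−0.0668·3/12) + 5.60·e^(−0.0668·4/12) + 3.44·e^(−0.0668·5/12) = 13.9165
Current forward F = (S − I)·e^(rT) = (236.03 − 13.9165)·e^(0.0668·8/12) = 222.1135 × 1.045540 = 232.2285
Value (long) = (F − K)·e^(−rT) = (232.2285 − 257.03) × 0.956444 = -23.7212
Short position value = −(long value) = kr 23.72

kr 23.72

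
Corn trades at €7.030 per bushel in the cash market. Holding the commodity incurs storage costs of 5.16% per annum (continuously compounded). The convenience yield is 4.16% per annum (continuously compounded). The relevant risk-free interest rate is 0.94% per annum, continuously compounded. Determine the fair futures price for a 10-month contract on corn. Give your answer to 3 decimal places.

€7.145 per bushel

Net carry = r + u − y = 0.0094 + 0.0516 − 0.0416 = 0.0194
F = S·e^((r+u−y)T) = 7.030 · e^(0.0194 × 10/12) = 7.030 · e^0.016167
= 7.030 × 1.016298 = €7.145 per bushel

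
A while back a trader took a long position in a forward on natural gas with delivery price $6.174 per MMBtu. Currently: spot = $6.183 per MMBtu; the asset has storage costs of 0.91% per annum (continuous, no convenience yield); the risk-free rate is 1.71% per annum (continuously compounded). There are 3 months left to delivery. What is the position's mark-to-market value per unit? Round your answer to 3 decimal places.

Current fair forward for the remaining 3 months: F = S·e^((r + u)·T), (r + u) = 0.0171 + 0.0091 = 0.0262
F = 6.183 · e^(0.0262 × 3/12) = 6.183 × 1.006571 = 6.2236
Value of long forward = (F − K)·e^(−rT) = (6.2236 − 6.174) · e^(−0.0171·3/12)
= 0.0496 × 0.995734 = 0.049

$0.049 per MMBtu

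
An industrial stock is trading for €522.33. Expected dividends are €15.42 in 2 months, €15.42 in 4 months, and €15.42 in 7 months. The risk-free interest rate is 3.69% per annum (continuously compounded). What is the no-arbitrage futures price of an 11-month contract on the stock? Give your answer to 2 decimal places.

PV(dividends) I = 15.42·e^(−0.0369·2/12) + 15.42·e^(−0.0369·4/12) + 15.42·e^(−0.0369·7/12)
I = 15.3255 + 15.2315 + 15.0916 = 45.6486
F = (S − I)·e^(rT) = (522.33 − 45.6486) · e^(0.0369·11/12)
= 476.6814 · e^0.033825 = 476.6814 × 1.034404 = €493.08

€493.08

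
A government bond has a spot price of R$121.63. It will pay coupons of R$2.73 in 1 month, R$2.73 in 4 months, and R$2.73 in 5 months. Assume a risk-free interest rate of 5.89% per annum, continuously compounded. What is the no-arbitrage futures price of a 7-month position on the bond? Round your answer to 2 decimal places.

R$117.54

PV(coupons) I = 2.73·e^(−0.0589·1/12) + 2.73·e^(−0.0589·4/12) + 2.73·e^(−0.0589·5/12)
I = 2.7166 + 2.6769 + 2.6638 = 8.0573
F = (S − I)·e^(rT) = (121.63 − 8.0573) · e^(0.0589·7/12)
= 113.5727 · e^0.034358 = 113.5727 × 1.034955 = R$117.54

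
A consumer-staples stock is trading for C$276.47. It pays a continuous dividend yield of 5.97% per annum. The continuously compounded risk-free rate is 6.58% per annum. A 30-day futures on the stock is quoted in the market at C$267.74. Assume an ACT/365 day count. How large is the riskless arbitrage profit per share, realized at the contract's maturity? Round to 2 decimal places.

Fair futures: F* = S·e^(carry·T), with carry = (r − q) = 0.0658 − 0.0597 = 0.0061
F* = 276.47 · e^(0.0061 × 30/365) = 276.47 · e^0.000501 = 276.47 × 1.000501 = C$276.6085
Market C$267.74 < fair C$276.6085: forward underpriced → reverse cash-and-carry (short spot, go long the forward).
At maturity, profit = |F_mkt − F*| = |267.74 − 276.6085| = C$8.87 per share

C$8.87 per share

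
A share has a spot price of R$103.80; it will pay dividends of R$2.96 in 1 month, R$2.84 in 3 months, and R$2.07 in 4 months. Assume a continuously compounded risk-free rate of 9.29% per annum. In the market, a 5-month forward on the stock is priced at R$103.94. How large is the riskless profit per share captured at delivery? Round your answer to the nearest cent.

R$4.07 per share

PV(dividends) I = 2.96·e^(−0.0929·1/12) + 2.84·e^(−0.0929·3/12) + 2.07·e^(−0.0929·4/12) = 7.7189
Fair forward F* = (S − I)·e^(rT) = (103.80 − 7.7189)·e^0.038708 = 96.0811 × 1.039467 = 99.8731
Market R$103.94 > fair 99.8731: forward overpriced → cash-and-carry (borrow at r, buy the stock and collect the dividends, short the forward).
Profit at T = |F_mkt − F*| = |103.94 − 99.8731| = R$4.07 per share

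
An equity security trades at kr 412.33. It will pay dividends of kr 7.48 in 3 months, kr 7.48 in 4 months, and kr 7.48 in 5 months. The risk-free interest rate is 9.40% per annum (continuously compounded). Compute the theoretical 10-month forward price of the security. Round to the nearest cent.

PV(dividends) I = 7.48·e^(−0.0940·3/12) + 7.48·e^(−0.0940·4/12) + 7.48·e^(−0.0940·5/12)
I = 7.3063 + 7.2493 + 7.1927 = 21.7483
F = (S − I)·e^(rT) = (412.33 − 21.7483) · e^(0.0940·10/12)
= 390.5817 · e^0.078333 = 390.5817 × 1.081483 = kr 422.41

kr 422.41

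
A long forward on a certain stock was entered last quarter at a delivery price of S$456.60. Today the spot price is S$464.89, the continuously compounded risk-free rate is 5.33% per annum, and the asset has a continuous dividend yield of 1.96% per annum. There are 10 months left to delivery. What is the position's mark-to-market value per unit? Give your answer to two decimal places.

Current fair forward for the remaining 10 months: F = S·e^((r − q)·T), (r − q) = 0.0533 − 0.0196 = 0.0337
F = 464.89 · e^(0.0337 × 10/12) = 464.89 × 1.028481 = 478.1305
Value of long forward = (F − K)·e^(−rT) = (478.1305 − 456.60) · e^(−0.0533·10/12)
= 21.5305 × 0.956555 = 20.60

S$20.60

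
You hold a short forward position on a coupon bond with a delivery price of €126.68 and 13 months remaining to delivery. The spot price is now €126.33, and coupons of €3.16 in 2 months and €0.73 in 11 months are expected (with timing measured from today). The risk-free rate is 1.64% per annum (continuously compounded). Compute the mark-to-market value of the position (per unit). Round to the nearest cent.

PV(remaining coupons) I = 3.16·e^(−0.0164·2/12) + 0.73·e^(−0.0164·11/12) = 3.8705
Current forward F = (S − I)·e^(rT) = (126.33 − 3.8705)·e^(0.0164·13/12) = 122.4595 × 1.017925 = 124.6546
Value (long) = (F − K)·e^(−rT) = (124.6546 − 126.68) × 0.982390 = -1.9897
Short position value = −(long value) = €1.99

€1.99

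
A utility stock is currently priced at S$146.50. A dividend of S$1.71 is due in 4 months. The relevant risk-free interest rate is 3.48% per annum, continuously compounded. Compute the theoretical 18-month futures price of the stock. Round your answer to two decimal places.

S$152.57

PV(dividends) I = 1.71·e^(−0.0348·4/12)
I = 1.6903
F = (S − I)·e^(rT) = (146.50 − 1.6903) · e^(0.0348·18/12)
= 144.8097 · e^0.052200 = 144.8097 × 1.053586 = S$152.57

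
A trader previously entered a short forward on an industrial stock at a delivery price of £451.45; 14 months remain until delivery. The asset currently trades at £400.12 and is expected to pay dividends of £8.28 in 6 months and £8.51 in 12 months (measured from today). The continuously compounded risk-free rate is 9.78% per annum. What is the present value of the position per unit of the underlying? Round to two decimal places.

PV(remaining dividends) I = 8.28·e^(−0.0978·6/12) + 8.51·e^(−0.0978·12/12) = 15.6020
Current forward F = (S − I)·e^(rT) = (400.12 − 15.6020)·e^(0.0978·14/12) = 384.5180 × 1.120864 = 430.9924
Value (long) = (F − K)·e^(−rT) = (430.9924 − 451.45) × 0.892169 = -18.2516
Short position value = −(long value) = £18.25

£18.25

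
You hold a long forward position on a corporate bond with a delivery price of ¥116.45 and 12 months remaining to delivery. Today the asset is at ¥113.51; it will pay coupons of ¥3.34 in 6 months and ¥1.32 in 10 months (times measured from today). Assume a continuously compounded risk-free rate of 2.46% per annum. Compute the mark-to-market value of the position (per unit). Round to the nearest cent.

PV(remaining coupons) I = 3.34·e^(−0.0246·6/12) + 1.32·e^(−0.0246·10/12) = 4.5924
Current forward F = (S − I)·e^(rT) = (113.51 − 4.5924)·e^(0.0246·12/12) = 108.9176 × 1.024905 = 111.6302
Value (long) = (F − K)·e^(−rT) = (111.6302 − 116.45) × 0.975700 = -4.7027
Value = -¥4.70

-¥4.70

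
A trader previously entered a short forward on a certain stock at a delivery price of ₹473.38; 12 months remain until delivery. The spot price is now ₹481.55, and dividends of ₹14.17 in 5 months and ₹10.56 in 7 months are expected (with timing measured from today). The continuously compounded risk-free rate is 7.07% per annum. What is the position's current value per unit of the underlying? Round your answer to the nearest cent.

PV(remaining dividends) I = 14.17·e^(−0.0707·5/12) + 10.56·e^(−0.0707·7/12) = 23.8920
Current forward F = (S − I)·e^(rT) = (481.55 − 23.8920)·e^(0.0707·12/12) = 457.6580 × 1.073259 = 491.1856
Value (long) = (F − K)·e^(−rT) = (491.1856 − 473.38) × 0.931741 = 16.5902
Short position value = −(long value) = -₹16.59

-₹16.59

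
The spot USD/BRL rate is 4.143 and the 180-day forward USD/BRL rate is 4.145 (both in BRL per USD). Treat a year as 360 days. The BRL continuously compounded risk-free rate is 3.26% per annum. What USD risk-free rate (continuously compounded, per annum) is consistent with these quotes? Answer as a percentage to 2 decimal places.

3.16%

F = S·e^((r_BRL − r_USD)T) ⇒ r_USD = r_BRL − ln(F/S)/T
ln(4.145/4.143) = 0.000483; /(180/360) = 0.000966
r_USD = 0.0326 − 0.000966 = 0.031634
r_USD = 3.16%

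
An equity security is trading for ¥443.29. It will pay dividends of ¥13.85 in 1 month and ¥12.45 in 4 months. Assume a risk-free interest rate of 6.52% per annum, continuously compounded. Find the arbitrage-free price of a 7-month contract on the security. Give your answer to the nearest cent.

PV(dividends) I = 13.85·e^(−0.0652·1/12) + 12.45·e^(−0.0652·4/12)
I = 13.7750 + 12.1823 = 25.9573
F = (S − I)·e^(rT) = (443.29 − 25.9573) · e^(0.0652·7/12)
= 417.3327 · e^0.038033 = 417.3327 × 1.038766 = ¥433.51

¥433.51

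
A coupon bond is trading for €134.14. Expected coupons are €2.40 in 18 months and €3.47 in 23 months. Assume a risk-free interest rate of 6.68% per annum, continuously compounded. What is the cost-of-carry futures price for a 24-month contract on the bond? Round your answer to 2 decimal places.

€147.34

PV(coupons) I = 2.40·e^(−0.0668·18/12) + 3.47·e^(−0.0668·23/12)
I = 2.1712 + 3.0530 = 5.2242
F = (S − I)·e^(rT) = (134.14 − 5.2242) · e^(0.0668·24/12)
= 128.9158 · e^0.133600 = 128.9158 × 1.142936 = €147.34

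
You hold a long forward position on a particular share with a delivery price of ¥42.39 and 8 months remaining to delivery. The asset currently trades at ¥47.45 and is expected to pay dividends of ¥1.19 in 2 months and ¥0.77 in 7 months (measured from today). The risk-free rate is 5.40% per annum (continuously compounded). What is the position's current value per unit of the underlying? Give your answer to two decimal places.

¥4.63

PV(remaining dividends) I = 1.19·e^(−0.0540·2/12) + 0.77·e^(−0.0540·7/12) = 1.9255
Current forward F = (S − I)·e^(rT) = (47.45 − 1.9255)·e^(0.0540·8/12) = 45.5245 × 1.036656 = 47.1932
Value (long) = (F − K)·e^(−rT) = (47.1932 − 42.39) × 0.964640 = 4.6334
Value = ¥4.63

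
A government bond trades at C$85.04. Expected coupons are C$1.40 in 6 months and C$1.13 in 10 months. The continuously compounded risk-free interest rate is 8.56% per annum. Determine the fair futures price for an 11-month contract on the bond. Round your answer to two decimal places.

C$89.39

PV(coupons) I = 1.40·e^(−0.0856·6/12) + 1.13·e^(−0.0856·10/12)
I = 1.3413 + 1.0522 = 2.3935
F = (S − I)·e^(rT) = (85.04 − 2.3935) · e^(0.0856·11/12)
= 82.6465 · e^0.078467 = 82.6465 × 1.081628 = C$89.39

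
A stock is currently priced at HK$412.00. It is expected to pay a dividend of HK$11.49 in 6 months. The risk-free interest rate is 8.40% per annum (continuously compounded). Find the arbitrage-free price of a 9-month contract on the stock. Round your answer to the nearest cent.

HK$427.06

PV(dividends) I = 11.49·e^(−0.0840·6/12)
I = 11.0174
F = (S − I)·e^(rT) = (412.00 − 11.0174) · e^(0.0840·9/12)
= 400.9826 · e^0.063000 = 400.9826 × 1.065027 = HK$427.06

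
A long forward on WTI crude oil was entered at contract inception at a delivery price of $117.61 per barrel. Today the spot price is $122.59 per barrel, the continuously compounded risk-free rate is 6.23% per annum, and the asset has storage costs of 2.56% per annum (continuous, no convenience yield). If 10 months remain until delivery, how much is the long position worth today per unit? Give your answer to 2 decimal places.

$13.57 per barrel

Current fair forward for the remaining 10 months: F = S·e^((r + u)·T), (r + u) = 0.0623 + 0.0256 = 0.0879
F = 122.59 · e^(0.0879 × 10/12) = 122.59 × 1.076000 = 131.9068
Value of long forward = (F − K)·e^(−rT) = (131.9068 − 117.61) · e^(−0.0623·10/12)
= 14.2968 × 0.949408 = 13.57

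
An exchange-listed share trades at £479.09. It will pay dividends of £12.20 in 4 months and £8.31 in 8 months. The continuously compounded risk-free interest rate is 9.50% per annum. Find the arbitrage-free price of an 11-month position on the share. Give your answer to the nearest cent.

PV(dividends) I = 12.20·e^(−0.0950·4/12) + 8.31·e^(−0.0950·8/12)
I = 11.8197 + 7.8000 = 19.6197
F = (S − I)·e^(rT) = (479.09 − 19.6197) · e^(0.0950·11/12)
= 459.4703 · e^0.087083 = 459.4703 × 1.090987 = £501.28

£501.28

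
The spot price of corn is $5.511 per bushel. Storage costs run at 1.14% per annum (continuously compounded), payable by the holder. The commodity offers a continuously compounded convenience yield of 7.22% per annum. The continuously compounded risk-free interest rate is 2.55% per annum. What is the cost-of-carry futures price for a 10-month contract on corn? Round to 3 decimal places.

Net carry = r + u − y = 0.0255 + 0.0114 − 0.0722 = -0.0353
F = S·e^((r+u−y)T) = 5.511 · e^(-0.0353 × 10/12) = 5.511 · e^-0.029417
= 5.511 × 0.971011 = $5.351 per bushel

$5.351 per bushel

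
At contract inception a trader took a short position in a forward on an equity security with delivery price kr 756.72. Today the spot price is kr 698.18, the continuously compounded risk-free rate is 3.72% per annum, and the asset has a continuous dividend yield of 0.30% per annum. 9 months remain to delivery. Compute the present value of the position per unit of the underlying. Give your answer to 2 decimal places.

Current fair forward for the remaining 9 months: F = S·e^((r − q)·T), (r − q) = 0.0372 − 0.0030 = 0.0342
F = 698.18 · e^(0.0342 × 9/12) = 698.18 × 1.025982 = 716.3201
Value of long forward = (F − K)·e^(−rT) = (716.3201 − 756.72) · e^(−0.0372·9/12)
= -40.3999 × 0.972486 = -39.29
Short position value = −(long value) = kr 39.29

kr 39.29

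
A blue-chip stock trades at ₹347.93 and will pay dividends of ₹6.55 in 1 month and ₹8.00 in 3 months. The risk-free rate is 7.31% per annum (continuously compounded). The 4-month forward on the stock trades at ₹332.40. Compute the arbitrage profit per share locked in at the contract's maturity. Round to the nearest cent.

PV(dividends) I = 6.55·e^(−0.0731·1/12) + 8.00·e^(−0.0731·3/12) = 14.3653
Fair forward F* = (S − I)·e^(rT) = (347.93 − 14.3653)·e^0.024367 = 333.5647 × 1.024666 = 341.7924
Market ₹332.40 < fair 341.7924: forward underpriced → reverse cash-and-carry (short the stock, invest proceeds at r, pay the dividends, go long the forward).
Profit at T = |F_mkt − F*| = |332.40 − 341.7924| = ₹9.39 per share

₹9.39 per share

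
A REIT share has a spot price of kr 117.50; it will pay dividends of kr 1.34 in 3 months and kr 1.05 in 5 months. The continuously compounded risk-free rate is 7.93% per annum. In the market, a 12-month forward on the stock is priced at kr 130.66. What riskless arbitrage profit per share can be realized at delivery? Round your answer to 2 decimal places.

PV(dividends) I = 1.34·e^(−0.0793·3/12) + 1.05·e^(−0.0793·5/12) = 2.3296
Fair forward F* = (S − I)·e^(rT) = (117.50 − 2.3296)·e^0.079300 = 115.1704 × 1.082529 = 124.6753
Market kr 130.66 > fair 124.6753: forward overpriced → cash-and-carry (borrow at r, buy the stock and collect the dividends, short the forward).
Profit at T = |F_mkt − F*| = |130.66 − 124.6753| = kr 5.98 per share

kr 5.98 per share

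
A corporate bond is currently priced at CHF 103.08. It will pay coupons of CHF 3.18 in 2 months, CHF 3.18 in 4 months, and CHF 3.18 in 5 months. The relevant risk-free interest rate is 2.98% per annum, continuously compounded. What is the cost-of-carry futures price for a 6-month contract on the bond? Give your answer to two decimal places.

PV(coupons) I = 3.18·e^(−0.0298·2/12) + 3.18·e^(−0.0298·4/12) + 3.18·e^(−0.0298·5/12)
I = 3.1642 + 3.1486 + 3.1408 = 9.4536
F = (S − I)·e^(rT) = (103.08 − 9.4536) · e^(0.0298·6/12)
= 93.6264 · e^0.014900 = 93.6264 × 1.015012 = CHF 95.03

CHF 95.03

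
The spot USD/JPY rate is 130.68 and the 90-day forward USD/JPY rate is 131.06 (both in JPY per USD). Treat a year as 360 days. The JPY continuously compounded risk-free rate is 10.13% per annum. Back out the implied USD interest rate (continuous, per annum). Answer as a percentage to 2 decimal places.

F = S·e^((r_JPY − r_USD)T) ⇒ r_USD = r_JPY − ln(F/S)/T
ln(131.06/130.68) = 0.002904; /(90/360) = 0.011616
r_USD = 0.1013 − 0.011616 = 0.089684
r_USD = 8.97%

8.97%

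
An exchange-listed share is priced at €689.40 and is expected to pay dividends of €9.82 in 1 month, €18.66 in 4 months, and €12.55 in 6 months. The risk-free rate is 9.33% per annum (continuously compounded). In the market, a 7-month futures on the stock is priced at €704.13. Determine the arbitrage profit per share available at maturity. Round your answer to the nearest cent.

PV(dividends) I = 9.82·e^(−0.0933·1/12) + 18.66·e^(−0.0933·4/12) + 12.55·e^(−0.0933·6/12) = 39.8105
Fair futures F* = (S − I)·e^(rT) = (689.40 − 39.8105)·e^0.054425 = 649.5895 × 1.055933 = 685.9230
Market €704.13 > fair 685.9230: forward overpriced → cash-and-carry (borrow at r, buy the stock and collect the dividends, short the forward).
Profit at T = |F_mkt − F*| = |704.13 − 685.9230| = €18.21 per share

€18.21 per share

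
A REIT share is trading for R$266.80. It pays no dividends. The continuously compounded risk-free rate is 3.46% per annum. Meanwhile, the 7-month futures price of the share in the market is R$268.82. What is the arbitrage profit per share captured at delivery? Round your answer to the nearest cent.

Fair futures: F* = S·e^(carry·T), with carry = r = 0.0346
F* = 266.80 · e^(0.0346 × 7/12) = 266.80 · e^0.020183 = 266.80 × 1.020388 = R$272.2395
Market R$268.82 < fair R$272.2395: forward underpriced → reverse cash-and-carry (short spot, go long the forward).
At maturity, profit = |F_mkt − F*| = |268.82 − 272.2395| = R$3.42 per share

R$3.42 per share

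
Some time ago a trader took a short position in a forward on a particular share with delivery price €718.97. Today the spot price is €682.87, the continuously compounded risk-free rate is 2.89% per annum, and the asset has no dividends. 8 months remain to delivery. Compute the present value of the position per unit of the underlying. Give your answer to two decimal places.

Current fair forward for the remaining 8 months: F = S·e^(r·T), r = 0.0289
F = 682.87 · e^(0.0289 × 8/12) = 682.87 × 1.019453 = 696.1539
Value of long forward = (F − K)·e^(−rT) = (696.1539 − 718.97) · e^(−0.0289·8/12)
= -22.8161 × 0.980918 = -22.38
Short position value = −(long value) = €22.38

€22.38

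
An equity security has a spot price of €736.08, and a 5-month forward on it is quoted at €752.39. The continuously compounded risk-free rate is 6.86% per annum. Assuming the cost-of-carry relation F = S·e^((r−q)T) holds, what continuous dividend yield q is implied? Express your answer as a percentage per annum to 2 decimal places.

From F = S·e^((r−q)T): (r − q) = ln(F/S)/T
ln(752.39/736.08) = ln(1.022158) = 0.021916
(r − q) = 0.021916 / (5/12) = 0.052598
q = r − ln(F/S)/T = 0.0686 − 0.052598 = 0.016002
q = 1.60%

1.60%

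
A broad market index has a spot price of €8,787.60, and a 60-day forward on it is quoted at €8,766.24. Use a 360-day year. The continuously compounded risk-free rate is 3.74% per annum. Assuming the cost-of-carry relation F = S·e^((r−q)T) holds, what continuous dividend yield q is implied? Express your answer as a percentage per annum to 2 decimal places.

5.20%

From F = S·e^((r−q)T): (r − q) = ln(F/S)/T
ln(8766.24/8787.60) = ln(0.997569) = -0.002434
(r − q) = -0.002434 / (60/360) = -0.014604
q = r − ln(F/S)/T = 0.0374 + 0.014604 = 0.052004
q = 5.20%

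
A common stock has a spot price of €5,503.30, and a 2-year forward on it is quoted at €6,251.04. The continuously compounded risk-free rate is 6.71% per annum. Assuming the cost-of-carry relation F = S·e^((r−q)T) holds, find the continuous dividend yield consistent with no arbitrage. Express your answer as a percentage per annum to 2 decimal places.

From F = S·e^((r−q)T): (r − q) = ln(F/S)/T
ln(6251.04/5503.30) = ln(1.135871) = 0.127400
(r − q) = 0.127400 / (2) = 0.063700
q = r − ln(F/S)/T = 0.0671 − 0.063700 = 0.003400
q = 0.34%

0.34%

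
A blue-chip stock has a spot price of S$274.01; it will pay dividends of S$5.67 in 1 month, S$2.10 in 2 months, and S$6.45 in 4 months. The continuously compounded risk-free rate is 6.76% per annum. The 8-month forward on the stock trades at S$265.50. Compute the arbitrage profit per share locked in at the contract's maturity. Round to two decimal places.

PV(dividends) I = 5.67·e^(−0.0676·1/12) + 2.10·e^(−0.0676·2/12) + 6.45·e^(−0.0676·4/12) = 14.0209
Fair forward F* = (S − I)·e^(rT) = (274.01 − 14.0209)·e^0.045067 = 259.9891 × 1.046098 = 271.9741
Market S$265.50 < fair 271.9741: forward underpriced → reverse cash-and-carry (short the stock, invest proceeds at r, pay the dividends, go long the forward).
Profit at T = |F_mkt − F*| = |265.50 − 271.9741| = S$6.47 per share

S$6.47 per share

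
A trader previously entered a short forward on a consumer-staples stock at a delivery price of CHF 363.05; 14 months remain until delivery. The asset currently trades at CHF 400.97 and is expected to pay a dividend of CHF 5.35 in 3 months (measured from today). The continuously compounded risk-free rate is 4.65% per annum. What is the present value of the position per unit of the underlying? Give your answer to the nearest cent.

-CHF 51.80

PV(remaining dividends) I = 5.35·e^(−0.0465·3/12) = 5.2882
Current forward F = (S − I)·e^(rT) = (400.97 − 5.2882)·e^(0.0465·14/12) = 395.6818 × 1.055749 = 417.7407
Value (long) = (F − K)·e^(−rT) = (417.7407 − 363.05) × 0.947195 = 51.8028
Short position value = −(long value) = -CHF 51.80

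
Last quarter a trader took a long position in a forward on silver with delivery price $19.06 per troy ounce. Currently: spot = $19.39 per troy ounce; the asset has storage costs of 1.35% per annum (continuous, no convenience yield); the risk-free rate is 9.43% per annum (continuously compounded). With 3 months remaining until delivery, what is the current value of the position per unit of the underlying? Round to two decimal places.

$0.84 per troy ounce

Current fair forward for the remaining 3 months: F = S·e^((r + u)·T), (r + u) = 0.0943 + 0.0135 = 0.1078
F = 19.39 · e^(0.1078 × 3/12) = 19.39 × 1.027316 = 19.9197
Value of long forward = (F − K)·e^(−rT) = (19.9197 − 19.06) · e^(−0.0943·3/12)
= 0.8597 × 0.976701 = 0.84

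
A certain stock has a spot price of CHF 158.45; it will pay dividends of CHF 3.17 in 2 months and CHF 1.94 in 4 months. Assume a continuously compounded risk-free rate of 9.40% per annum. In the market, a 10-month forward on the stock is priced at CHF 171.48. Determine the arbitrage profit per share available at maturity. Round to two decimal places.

CHF 5.53 per share

PV(dividends) I = 3.17·e^(−0.0940·2/12) + 1.94·e^(−0.0940·4/12) = 5.0009
Fair forward F* = (S − I)·e^(rT) = (158.45 − 5.0009)·e^0.078333 = 153.4491 × 1.081483 = 165.9526
Market CHF 171.48 > fair 165.9526: forward overpriced → cash-and-carry (borrow at r, buy the stock and collect the dividends, short the forward).
Profit at T = |F_mkt − F*| = |171.48 − 165.9526| = CHF 5.53 per share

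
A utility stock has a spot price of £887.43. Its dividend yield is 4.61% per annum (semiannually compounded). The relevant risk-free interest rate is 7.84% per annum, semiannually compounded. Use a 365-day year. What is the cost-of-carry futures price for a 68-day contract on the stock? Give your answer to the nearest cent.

£892.62

F = S · (1+r/2)^(2T) / (1+q/2)^(2T)
= 887.43 × 1.014430 / 1.008527 = 887.43 × 1.005853
F = £892.62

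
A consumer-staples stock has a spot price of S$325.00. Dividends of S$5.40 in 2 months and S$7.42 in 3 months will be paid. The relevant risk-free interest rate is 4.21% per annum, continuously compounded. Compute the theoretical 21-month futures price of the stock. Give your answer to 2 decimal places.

PV(dividends) I = 5.40·e^(−0.0421·2/12) + 7.42·e^(−0.0421·3/12)
I = 5.3622 + 7.3423 = 12.7045
F = (S − I)·e^(rT) = (325.00 − 12.7045) · e^(0.0421·21/12)
= 312.2955 · e^0.073675 = 312.2955 × 1.076457 = S$336.17

S$336.17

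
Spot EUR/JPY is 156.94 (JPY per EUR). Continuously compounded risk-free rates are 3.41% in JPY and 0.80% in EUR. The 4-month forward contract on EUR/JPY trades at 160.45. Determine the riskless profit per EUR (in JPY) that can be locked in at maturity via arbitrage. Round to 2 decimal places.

Fair forward: F* = S·e^(carry·T), with carry = (r_JPY − r_EUR) = 0.0341 − 0.0080 = 0.0261
F* = 156.94 · e^(0.0261 × 4/12) = 156.94 · e^0.008700 = 156.94 × 1.008738 = 158.3113
Market 160.45 > fair 158.3113: forward overpriced → cash-and-carry (buy spot, short the forward).
At maturity, profit = |F_mkt − F*| = |160.45 − 158.3113| = 2.14 per EUR (in JPY)

2.14 per EUR (in JPY)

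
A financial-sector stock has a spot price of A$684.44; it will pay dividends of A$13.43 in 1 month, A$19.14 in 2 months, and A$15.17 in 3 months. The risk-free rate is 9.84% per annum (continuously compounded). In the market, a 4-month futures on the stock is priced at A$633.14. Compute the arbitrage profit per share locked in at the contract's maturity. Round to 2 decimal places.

A$25.61 per share

PV(dividends) I = 13.43·e^(−0.0984·1/12) + 19.14·e^(−0.0984·2/12) + 15.17·e^(−0.0984·3/12) = 46.9504
Fair futures F* = (S − I)·e^(rT) = (684.44 − 46.9504)·e^0.032800 = 637.4896 × 1.033344 = 658.7461
Market A$633.14 < fair 658.7461: forward underpriced → reverse cash-and-carry (short the stock, invest proceeds at r, pay the dividends, go long the forward).
Profit at T = |F_mkt − F*| = |633.14 − 658.7461| = A$25.61 per share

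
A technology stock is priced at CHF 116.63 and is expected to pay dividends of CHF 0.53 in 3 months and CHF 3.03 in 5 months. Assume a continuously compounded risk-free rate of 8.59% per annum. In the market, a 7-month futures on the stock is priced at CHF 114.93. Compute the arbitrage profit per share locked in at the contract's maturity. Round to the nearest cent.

PV(dividends) I = 0.53·e^(−0.0859·3/12) + 3.03·e^(−0.0859·5/12) = 3.4422
Fair futures F* = (S − I)·e^(rT) = (116.63 − 3.4422)·e^0.050108 = 113.1878 × 1.051385 = 119.0040
Market CHF 114.93 < fair 119.0040: forward underpriced → reverse cash-and-carry (short the stock, invest proceeds at r, pay the dividends, go long the forward).
Profit at T = |F_mkt − F*| = |114.93 − 119.0040| = CHF 4.07 per share

CHF 4.07 per share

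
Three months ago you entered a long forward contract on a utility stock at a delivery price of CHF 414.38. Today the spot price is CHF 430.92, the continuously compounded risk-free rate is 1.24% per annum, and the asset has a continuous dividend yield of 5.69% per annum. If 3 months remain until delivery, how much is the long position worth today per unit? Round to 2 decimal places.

CHF 11.74

Current fair forward for the remaining 3 months: F = S·e^((r − q)·T), (r − q) = 0.0124 − 0.0569 = -0.0445
F = 430.92 · e^(-0.0445 × 3/12) = 430.92 × 0.988937 = 426.1527
Value of long forward = (F − K)·e^(−rT) = (426.1527 − 414.38) · e^(−0.0124·3/12)
= 11.7727 × 0.996905 = 11.74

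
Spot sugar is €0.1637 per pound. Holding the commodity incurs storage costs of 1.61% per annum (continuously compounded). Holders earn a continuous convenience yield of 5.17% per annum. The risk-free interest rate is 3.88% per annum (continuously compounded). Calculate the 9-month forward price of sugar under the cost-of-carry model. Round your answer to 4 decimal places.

Net carry = r + u − y = 0.0388 + 0.0161 − 0.0517 = 0.0032
F = S·e^((r+u−y)T) = 0.1637 · e^(0.0032 × 9/12) = 0.1637 · e^0.002400
= 0.1637 × 1.002403 = €0.1641 per pound

€0.1641 per pound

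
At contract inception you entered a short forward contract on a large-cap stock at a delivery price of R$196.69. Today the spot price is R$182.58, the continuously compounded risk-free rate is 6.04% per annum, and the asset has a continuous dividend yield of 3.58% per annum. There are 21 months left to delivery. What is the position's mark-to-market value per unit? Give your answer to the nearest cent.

R$5.47

Current fair forward for the remaining 21 months: F = S·e^((r − q)·T), (r − q) = 0.0604 − 0.0358 = 0.0246
F = 182.58 · e^(0.0246 × 21/12) = 182.58 × 1.043990 = 190.6117
Value of long forward = (F − K)·e^(−rT) = (190.6117 − 196.69) · e^(−0.0604·21/12)
= -6.0783 × 0.899695 = -5.47
Short position value = −(long value) = R$5.47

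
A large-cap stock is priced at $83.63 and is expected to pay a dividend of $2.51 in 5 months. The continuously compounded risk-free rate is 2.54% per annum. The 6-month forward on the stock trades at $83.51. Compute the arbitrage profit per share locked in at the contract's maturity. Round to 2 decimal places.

PV(dividends) I = 2.51·e^(−0.0254·5/12) = 2.4836
Fair forward F* = (S − I)·e^(rT) = (83.63 − 2.4836)·e^0.012700 = 81.1464 × 1.012781 = 82.1835
Market $83.51 > fair 82.1835: forward overpriced → cash-and-carry (borrow at r, buy the stock and collect the dividends, short the forward).
Profit at T = |F_mkt − F*| = |83.51 − 82.1835| = $1.33 per share

$1.33 per share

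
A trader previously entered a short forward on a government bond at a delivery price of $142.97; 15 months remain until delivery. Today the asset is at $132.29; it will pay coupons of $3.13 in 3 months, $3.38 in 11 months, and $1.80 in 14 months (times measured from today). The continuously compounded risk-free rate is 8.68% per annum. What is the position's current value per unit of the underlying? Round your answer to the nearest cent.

PV(remaining coupons) I = 3.13·e^(−0.0868·3/12) + 3.38·e^(−0.0868·11/12) + 1.80·e^(−0.0868·14/12) = 7.8109
Current forward F = (S − I)·e^(rT) = (132.29 − 7.8109)·e^(0.0868·15/12) = 124.4791 × 1.114605 = 138.7450
Value (long) = (F − K)·e^(−rT) = (138.7450 − 142.97) × 0.897179 = -3.7906
Short position value = −(long value) = $3.79

$3.79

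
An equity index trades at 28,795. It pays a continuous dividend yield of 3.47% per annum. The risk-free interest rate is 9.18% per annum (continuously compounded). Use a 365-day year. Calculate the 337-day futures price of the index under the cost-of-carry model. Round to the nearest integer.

30,354

F = S·e^((r − q)T) = 28795 · e^((0.0918 − 0.0347) × 337/365)
= 28795 · e^0.052720 = 28795 × 1.054134
F = 30,354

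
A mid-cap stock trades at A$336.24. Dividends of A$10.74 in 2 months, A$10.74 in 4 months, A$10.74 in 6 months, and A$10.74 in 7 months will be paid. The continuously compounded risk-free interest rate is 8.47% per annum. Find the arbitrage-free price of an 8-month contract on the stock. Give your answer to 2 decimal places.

A$311.81

PV(dividends) I = 10.74·e^(−0.0847·2/12) + 10.74·e^(−0.0847·4/12) + 10.74·e^(−0.0847·6/12) + 10.74·e^(−0.0847·7/12)
I = 10.5895 + 10.4410 + 10.2947 + 10.2223 = 41.5475
F = (S − I)·e^(rT) = (336.24 − 41.5475) · e^(0.0847·8/12)
= 294.6925 · e^0.056467 = 294.6925 × 1.058092 = A$311.81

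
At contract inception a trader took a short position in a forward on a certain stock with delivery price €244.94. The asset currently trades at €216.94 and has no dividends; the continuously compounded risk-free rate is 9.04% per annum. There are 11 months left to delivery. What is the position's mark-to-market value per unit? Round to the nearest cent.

Current fair forward for the remaining 11 months: F = S·e^(r·T), r = 0.0904
F = 216.94 · e^(0.0904 × 11/12) = 216.94 × 1.086397 = 235.6830
Value of long forward = (F − K)·e^(−rT) = (235.6830 − 244.94) · e^(−0.0904·11/12)
= -9.2570 × 0.920474 = -8.52
Short position value = −(long value) = €8.52

€8.52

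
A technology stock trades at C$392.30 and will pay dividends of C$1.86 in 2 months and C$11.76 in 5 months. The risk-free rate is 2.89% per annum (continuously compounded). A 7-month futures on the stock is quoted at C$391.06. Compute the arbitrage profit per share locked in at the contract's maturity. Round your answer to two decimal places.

C$5.79 per share

PV(dividends) I = 1.86·e^(−0.0289·2/12) + 11.76·e^(−0.0289·5/12) = 13.4703
Fair futures F* = (S − I)·e^(rT) = (392.30 − 13.4703)·e^0.016858 = 378.8297 × 1.017001 = 385.2702
Market C$391.06 > fair 385.2702: forward overpriced → cash-and-carry (borrow at r, buy the stock and collect the dividends, short the forward).
Profit at T = |F_mkt − F*| = |391.06 − 385.2702| = C$5.79 per share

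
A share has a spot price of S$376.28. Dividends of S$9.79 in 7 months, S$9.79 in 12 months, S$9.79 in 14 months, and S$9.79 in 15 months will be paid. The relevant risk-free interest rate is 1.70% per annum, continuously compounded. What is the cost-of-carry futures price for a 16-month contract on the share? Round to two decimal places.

PV(dividends) I = 9.79·e^(−0.0170·7/12) + 9.79·e^(−0.0170·12/12) + 9.79·e^(−0.0170·14/12) + 9.79·e^(−0.0170·15/12)
I = 9.6934 + 9.6250 + 9.5977 + 9.5842 = 38.5003
F = (S − I)·e^(rT) = (376.28 − 38.5003) · e^(0.0170·16/12)
= 337.7797 · e^0.022667 = 337.7797 × 1.022926 = S$345.52

S$345.52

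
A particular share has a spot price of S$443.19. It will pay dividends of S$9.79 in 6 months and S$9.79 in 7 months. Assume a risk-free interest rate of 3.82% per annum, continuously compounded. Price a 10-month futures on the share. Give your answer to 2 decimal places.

PV(dividends) I = 9.79·e^(−0.0382·6/12) + 9.79·e^(−0.0382·7/12)
I = 9.6048 + 9.5743 = 19.1791
F = (S − I)·e^(rT) = (443.19 − 19.1791) · e^(0.0382·10/12)
= 424.0109 · e^0.031833 = 424.0109 × 1.032345 = S$437.73

S$437.73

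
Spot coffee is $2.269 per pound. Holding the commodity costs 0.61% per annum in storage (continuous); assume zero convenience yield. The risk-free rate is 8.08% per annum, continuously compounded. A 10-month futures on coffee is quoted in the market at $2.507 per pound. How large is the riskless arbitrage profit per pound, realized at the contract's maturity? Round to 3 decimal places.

$0.068 per pound

Fair futures: F* = S·e^(carry·T), with carry = (r + u) = 0.0808 + 0.0061 = 0.0869
F* = 2.269 · e^(0.0869 × 10/12) = 2.269 · e^0.072417 = 2.269 × 1.075104 = $2.4394
Market $2.507 > fair $2.4394: forward overpriced → cash-and-carry (buy spot, short the forward).
At maturity, profit = |F_mkt − F*| = |2.507 − 2.4394| = $0.068 per pound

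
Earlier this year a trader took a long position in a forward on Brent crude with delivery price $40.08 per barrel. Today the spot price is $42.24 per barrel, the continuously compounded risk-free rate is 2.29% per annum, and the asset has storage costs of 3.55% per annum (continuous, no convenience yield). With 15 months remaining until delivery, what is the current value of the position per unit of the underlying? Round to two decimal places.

$5.21 per barrel

Current fair forward for the remaining 15 months: F = S·e^((r + u)·T), (r + u) = 0.0229 + 0.0355 = 0.0584
F = 42.24 · e^(0.0584 × 15/12) = 42.24 × 1.075731 = 45.4389
Value of long forward = (F − K)·e^(−rT) = (45.4389 − 40.08) · e^(−0.0229·15/12)
= 5.3589 × 0.971781 = 5.21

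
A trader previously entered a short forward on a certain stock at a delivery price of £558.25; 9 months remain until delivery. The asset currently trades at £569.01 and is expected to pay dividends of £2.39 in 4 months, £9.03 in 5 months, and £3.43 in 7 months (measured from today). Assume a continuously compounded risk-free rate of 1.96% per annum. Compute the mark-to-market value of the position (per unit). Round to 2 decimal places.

-£4.18

PV(remaining dividends) I = 2.39·e^(−0.0196·4/12) + 9.03·e^(−0.0196·5/12) + 3.43·e^(−0.0196·7/12) = 14.7220
Current forward F = (S − I)·e^(rT) = (569.01 − 14.7220)·e^(0.0196·9/12) = 554.2880 × 1.014809 = 562.4965
Value (long) = (F − K)·e^(−rT) = (562.4965 − 558.25) × 0.985408 = 4.1845
Short position value = −(long value) = -£4.18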